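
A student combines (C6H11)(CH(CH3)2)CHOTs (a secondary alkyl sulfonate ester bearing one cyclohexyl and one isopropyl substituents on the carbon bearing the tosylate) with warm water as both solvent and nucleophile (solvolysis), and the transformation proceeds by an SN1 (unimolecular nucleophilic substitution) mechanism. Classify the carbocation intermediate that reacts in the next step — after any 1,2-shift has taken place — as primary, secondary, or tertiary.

tertiary

Step 1: Ionisation: the C–O σ-bond cleaves heterolytically; both bonding electrons depart with TsO⁻, leaving a secondary carbocation at the α-carbon.
Step 2: A hydride (H with its bonding pair) migrates from the adjacent cyclohexyl carbon to the cationic centre — a 1,2-hydride shift — upgrading the secondary cation to a tertiary one.
The cation rearranges from secondary to tertiary via a 1,2-hydride shift from the adjacent cyclohexyl carbon; the tertiary cation is what reacts next.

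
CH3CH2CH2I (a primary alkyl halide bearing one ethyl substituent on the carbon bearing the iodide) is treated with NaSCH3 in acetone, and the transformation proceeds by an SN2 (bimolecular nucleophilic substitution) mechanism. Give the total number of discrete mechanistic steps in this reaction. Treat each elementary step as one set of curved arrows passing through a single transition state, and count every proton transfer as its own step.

1

Step 1: CH3S⁻ attacks the back face of the α-carbon while I⁻ departs with the C–I bonding pair — a single concerted displacement through a pentacoordinate transition state.
Total: 1 elementary step.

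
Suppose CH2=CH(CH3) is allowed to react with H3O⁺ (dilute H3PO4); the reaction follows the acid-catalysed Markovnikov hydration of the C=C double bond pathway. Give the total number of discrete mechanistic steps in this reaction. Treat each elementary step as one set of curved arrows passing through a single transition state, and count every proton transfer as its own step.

3

Step 1: The π electrons of the C=C bond attack a proton of H3O⁺; Markovnikov addition places the new C–H on the less-substituted alkene carbon, so the positive charge ends up on the more-substituted carbon — a secondary carbocation. H2O is released.
(No 1,2-shift: no single shift to an adjacent carbon would give a more stable cation.)
Step 2: Water acts as the nucleophile: an oxygen lone pair bonds to the cationic carbon, giving an oxonium-ion intermediate.
Step 3: Deprotonation of the oxonium ion by a water molecule delivers the neutral alcohol and regenerates the acid catalyst.
Total: 3 elementary steps.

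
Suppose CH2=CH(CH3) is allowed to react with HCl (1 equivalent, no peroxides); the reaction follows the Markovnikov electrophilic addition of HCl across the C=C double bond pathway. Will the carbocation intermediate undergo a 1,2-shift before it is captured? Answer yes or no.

no

The first-formed carbocation is secondary.
No single 1,2-shift to an adjacent carbon would produce a more-substituted cation than the one already present, so no rearrangement occurs.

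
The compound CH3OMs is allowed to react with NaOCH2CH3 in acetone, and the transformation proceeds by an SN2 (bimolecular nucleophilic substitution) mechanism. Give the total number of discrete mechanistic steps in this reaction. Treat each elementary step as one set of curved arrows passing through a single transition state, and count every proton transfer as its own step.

1

Step 1: CH3CH2O⁻ attacks the back face of the α-carbon while MsO⁻ departs with the C–O bonding pair — a single concerted displacement through a pentacoordinate transition state.
Total: 1 elementary step.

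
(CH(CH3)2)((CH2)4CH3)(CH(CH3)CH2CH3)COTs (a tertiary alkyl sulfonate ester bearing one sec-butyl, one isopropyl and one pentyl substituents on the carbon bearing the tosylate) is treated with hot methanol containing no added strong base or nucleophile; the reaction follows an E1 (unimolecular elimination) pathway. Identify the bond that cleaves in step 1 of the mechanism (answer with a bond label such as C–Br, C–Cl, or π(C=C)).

C–O

Step 1: Unassisted departure of TsO⁻ (taking the C–O bonding pair) generates a tertiary carbocation.
The bond broken in this step is the C–O bond.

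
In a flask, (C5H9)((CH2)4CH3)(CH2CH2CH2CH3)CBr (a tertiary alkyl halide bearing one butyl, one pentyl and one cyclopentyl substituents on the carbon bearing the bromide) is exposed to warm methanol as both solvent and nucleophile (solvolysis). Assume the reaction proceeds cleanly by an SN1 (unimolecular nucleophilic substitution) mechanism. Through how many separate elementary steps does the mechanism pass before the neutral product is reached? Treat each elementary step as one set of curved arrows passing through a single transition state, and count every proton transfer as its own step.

Step 1: Ionisation: the C–Br σ-bond cleaves heterolytically; both bonding electrons depart with Br⁻, leaving a tertiary carbocation at the α-carbon.
(No 1,2-shift: no single shift to an adjacent carbon would give a more stable cation.)
Step 2: CH3OH donates an oxygen lone pair into the empty p orbital of the cation, giving a protonated ether (an oxonium ion).
Step 3: Deprotonation of the oxonium oxygen by solvent methanol yields the neutral ether.
Total: 3 elementary steps.

3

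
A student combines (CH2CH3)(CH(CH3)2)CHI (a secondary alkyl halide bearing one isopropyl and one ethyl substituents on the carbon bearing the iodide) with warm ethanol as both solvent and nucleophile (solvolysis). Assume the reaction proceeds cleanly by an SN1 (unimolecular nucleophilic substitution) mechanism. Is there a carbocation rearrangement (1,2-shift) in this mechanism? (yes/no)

yes

The first-formed carbocation is secondary.
The adjacent isopropyl carbon already bears 2 other carbon substituents and has a hydrogen to migrate; after a 1,2-hydride shift from that carbon the positive charge sits on a tertiary centre.
Tertiary is more stable than secondary, so the shift occurs.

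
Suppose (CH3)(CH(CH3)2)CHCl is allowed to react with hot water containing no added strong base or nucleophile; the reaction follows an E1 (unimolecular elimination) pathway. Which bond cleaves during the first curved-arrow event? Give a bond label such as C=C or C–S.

Step 1: The C–Cl bond breaks with both electrons going to the chloride; Cl⁻ leaves and a secondary carbocation remains.
The bond broken in this step is the C–Cl bond.

C–Cl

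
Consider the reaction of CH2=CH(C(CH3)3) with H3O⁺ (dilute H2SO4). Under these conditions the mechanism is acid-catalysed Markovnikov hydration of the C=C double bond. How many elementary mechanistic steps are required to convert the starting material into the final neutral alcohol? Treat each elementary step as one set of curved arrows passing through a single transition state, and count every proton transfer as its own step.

4

Step 1: The π electrons of the C=C bond attack a proton of H3O⁺; Markovnikov addition places the new C–H on the less-substituted alkene carbon, so the positive charge ends up on the more-substituted carbon — a secondary carbocation. H2O is released.
Step 2: Carbocation rearrangement: a 1,2-methyl shift from the adjacent tert-butyl carbon converts the initially-formed secondary cation into the more stable tertiary cation.
Step 3: A lone pair on the oxygen of H2O attacks the carbocation, forming a C–O bond and an oxonium ion (a protonated alcohol).
Step 4: H2O removes a proton from the oxonium oxygen, regenerating H3O⁺ and giving the neutral alcohol.
Total: 4 elementary steps.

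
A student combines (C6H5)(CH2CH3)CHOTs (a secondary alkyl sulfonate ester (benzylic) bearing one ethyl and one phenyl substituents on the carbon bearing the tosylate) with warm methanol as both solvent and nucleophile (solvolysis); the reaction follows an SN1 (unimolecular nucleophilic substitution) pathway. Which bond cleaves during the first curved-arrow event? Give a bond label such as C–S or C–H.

C–O

Step 1: Ionisation: the C–O σ-bond cleaves heterolytically; both bonding electrons depart with TsO⁻, leaving a secondary carbocation at the α-carbon.
The bond broken in this step is the C–O bond.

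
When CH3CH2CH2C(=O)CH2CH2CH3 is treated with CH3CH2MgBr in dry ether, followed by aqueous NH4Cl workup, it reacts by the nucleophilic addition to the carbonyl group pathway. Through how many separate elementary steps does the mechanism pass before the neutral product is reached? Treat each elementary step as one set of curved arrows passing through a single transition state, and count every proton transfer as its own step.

Step 1: A lone pair / filled orbital on the carbanion-like carbon of CH3CH2MgBr attacks the electrophilic carbonyl carbon; the π(C=O) electrons shift onto oxygen, producing a tetrahedral alkoxide intermediate.
Step 2: The alkoxide picks up a proton during aqueous NH4Cl workup to yield an alcohol.
Total: 2 elementary steps.

2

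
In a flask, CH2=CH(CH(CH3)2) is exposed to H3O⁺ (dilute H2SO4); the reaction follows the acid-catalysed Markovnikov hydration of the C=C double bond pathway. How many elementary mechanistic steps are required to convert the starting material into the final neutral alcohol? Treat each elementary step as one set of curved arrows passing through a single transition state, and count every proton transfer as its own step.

Step 1: Protonation of the alkene by H3O⁺: the π bond acts as the nucleophile and picks up H⁺, giving the more stable (Markovnikov) secondary carbocation. H2O is released.
Step 2: Carbocation rearrangement: a 1,2-hydride shift from the adjacent isopropyl carbon converts the initially-formed secondary cation into the more stable tertiary cation.
Step 3: A lone pair on the oxygen of H2O attacks the carbocation, forming a C–O bond and an oxonium ion (a protonated alcohol).
Step 4: H2O removes a proton from the oxonium oxygen, regenerating H3O⁺ and giving the neutral alcohol.
Total: 4 elementary steps.

4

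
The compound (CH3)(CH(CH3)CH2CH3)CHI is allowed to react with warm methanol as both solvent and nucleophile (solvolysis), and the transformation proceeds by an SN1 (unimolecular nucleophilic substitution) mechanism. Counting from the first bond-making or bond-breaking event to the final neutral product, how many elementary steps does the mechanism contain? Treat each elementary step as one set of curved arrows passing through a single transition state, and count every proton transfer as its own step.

Step 1: Unassisted departure of I⁻ (taking the C–I bonding pair) generates a secondary carbocation.
Step 2: Carbocation rearrangement: a 1,2-hydride shift from the adjacent sec-butyl carbon converts the initially-formed secondary cation into the more stable tertiary cation.
Step 3: CH3OH donates an oxygen lone pair into the empty p orbital of the cation, giving a protonated ether (an oxonium ion).
Step 4: Deprotonation of the oxonium oxygen by solvent methanol yields the neutral ether.
Total: 4 elementary steps.

4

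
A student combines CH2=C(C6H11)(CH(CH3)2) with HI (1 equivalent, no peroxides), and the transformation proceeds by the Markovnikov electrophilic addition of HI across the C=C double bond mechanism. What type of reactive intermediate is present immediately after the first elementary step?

tertiary carbocation

Step 1: Protonation of the alkene by HI: the π bond acts as the nucleophile and picks up H⁺, giving the more stable (Markovnikov) tertiary carbocation. The H–I bond breaks heterolytically, releasing I⁻.
After step 1 the species present is a tertiary carbocation.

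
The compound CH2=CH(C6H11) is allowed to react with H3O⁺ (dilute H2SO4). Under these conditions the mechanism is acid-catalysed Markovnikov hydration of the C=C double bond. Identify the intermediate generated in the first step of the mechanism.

Step 1: Electrophilic addition begins with the π(C=C) electrons forming a bond to the proton of H3O⁺. Following Markovnikov's rule, the resulting cation is secondary. H2O is released.
After step 1 the species present is a secondary carbocation.

secondary carbocation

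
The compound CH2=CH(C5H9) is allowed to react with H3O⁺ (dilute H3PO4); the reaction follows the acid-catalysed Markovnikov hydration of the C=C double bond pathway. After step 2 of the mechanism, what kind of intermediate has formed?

tertiary carbocation

Step 1: The π electrons of the C=C bond attack a proton of H3O⁺; Markovnikov addition places the new C–H on the less-substituted alkene carbon, so the positive charge ends up on the more-substituted carbon — a secondary carbocation. H2O is released.
Step 2: Carbocation rearrangement: a 1,2-hydride shift from the adjacent cyclopentyl carbon converts the initially-formed secondary cation into the more stable tertiary cation.
After step 2 the species present is a tertiary carbocation.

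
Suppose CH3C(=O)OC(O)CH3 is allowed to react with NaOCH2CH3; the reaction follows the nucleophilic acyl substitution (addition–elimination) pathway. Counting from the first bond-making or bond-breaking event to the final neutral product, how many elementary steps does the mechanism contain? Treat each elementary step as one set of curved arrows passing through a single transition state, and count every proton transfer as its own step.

Step 1: A lone pair on the O of CH3CH2O⁻ attacks the electrophilic acyl carbon; the π(C=O) electrons move onto oxygen, giving a tetrahedral intermediate.
Step 2: An oxygen lone pair re-forms the C=O π bond as the C–O σ-bond breaks; CH3CO2⁻ is expelled.
Total: 2 elementary steps.

2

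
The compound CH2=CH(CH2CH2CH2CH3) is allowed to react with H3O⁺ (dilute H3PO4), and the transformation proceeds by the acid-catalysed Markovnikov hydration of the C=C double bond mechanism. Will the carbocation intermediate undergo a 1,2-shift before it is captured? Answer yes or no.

no

The first-formed carbocation is secondary.
No single 1,2-shift to an adjacent carbon would produce a more-substituted cation than the one already present, so no rearrangement occurs.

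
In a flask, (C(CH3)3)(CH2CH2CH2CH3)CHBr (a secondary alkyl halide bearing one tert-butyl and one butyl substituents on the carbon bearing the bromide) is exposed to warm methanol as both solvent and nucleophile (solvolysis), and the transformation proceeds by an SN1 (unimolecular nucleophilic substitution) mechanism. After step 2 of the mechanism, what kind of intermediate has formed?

tertiary carbocation

Step 1: Unassisted departure of Br⁻ (taking the C–Br bonding pair) generates a secondary carbocation.
Step 2: Carbocation rearrangement: a 1,2-methyl shift from the adjacent tert-butyl carbon converts the initially-formed secondary cation into the more stable tertiary cation.
After step 2 the species present is a tertiary carbocation.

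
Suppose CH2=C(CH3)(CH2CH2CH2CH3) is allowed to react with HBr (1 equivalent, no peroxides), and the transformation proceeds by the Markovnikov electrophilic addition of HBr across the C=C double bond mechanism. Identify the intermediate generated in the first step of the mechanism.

tertiary carbocation

Step 1: Protonation of the alkene by HBr: the π bond acts as the nucleophile and picks up H⁺, giving the more stable (Markovnikov) tertiary carbocation. The H–Br bond breaks heterolytically, releasing Br⁻.
After step 1 the species present is a tertiary carbocation.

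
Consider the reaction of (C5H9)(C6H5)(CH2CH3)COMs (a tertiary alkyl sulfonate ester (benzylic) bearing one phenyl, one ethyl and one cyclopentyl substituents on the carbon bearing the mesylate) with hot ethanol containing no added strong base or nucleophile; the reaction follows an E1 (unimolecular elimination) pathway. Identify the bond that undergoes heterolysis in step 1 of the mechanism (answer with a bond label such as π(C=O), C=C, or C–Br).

Step 1: The C–O bond breaks with both electrons going to the mesylate; MsO⁻ leaves and a tertiary carbocation remains.
The bond broken in this step is the C–O bond.

C–O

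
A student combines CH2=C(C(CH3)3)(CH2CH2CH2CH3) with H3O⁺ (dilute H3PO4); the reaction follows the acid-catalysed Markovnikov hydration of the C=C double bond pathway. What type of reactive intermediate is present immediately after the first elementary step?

Step 1: Electrophilic addition begins with the π(C=C) electrons forming a bond to the proton of H3O⁺. Following Markovnikov's rule, the resulting cation is tertiary. H2O is released.
After step 1 the species present is a tertiary carbocation.

tertiary carbocation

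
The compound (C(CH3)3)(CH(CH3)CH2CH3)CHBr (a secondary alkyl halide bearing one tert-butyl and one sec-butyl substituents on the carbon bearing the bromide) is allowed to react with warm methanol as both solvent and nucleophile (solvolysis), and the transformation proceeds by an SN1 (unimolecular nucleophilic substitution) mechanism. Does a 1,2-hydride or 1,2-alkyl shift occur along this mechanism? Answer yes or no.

The first-formed carbocation is secondary.
The adjacent sec-butyl carbon already bears 2 other carbon substituents and has a hydrogen to migrate; after a 1,2-hydride shift from that carbon the positive charge sits on a tertiary centre.
Tertiary is more stable than secondary, so the shift occurs.

yes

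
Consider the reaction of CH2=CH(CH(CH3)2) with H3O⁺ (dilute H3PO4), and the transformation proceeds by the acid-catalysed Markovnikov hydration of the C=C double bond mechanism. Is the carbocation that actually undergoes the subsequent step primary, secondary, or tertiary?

Step 1: Protonation of the alkene by H3O⁺: the π bond acts as the nucleophile and picks up H⁺, giving the more stable (Markovnikov) secondary carbocation. H2O is released.
Step 2: A 1,2-hydride shift from the adjacent isopropyl carbon moves the positive charge from the secondary centre to an adjacent carbon, generating a more stable tertiary carbocation.
The cation rearranges from secondary to tertiary via a 1,2-hydride shift from the adjacent isopropyl carbon; the tertiary cation is what reacts next.

tertiary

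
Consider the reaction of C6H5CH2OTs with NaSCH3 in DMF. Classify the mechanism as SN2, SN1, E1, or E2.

SN2

Conditions: a primary substrate with a strong nucleophile in the polar aprotic solvent DMF.
These conditions are the textbook signature of the SN2 pathway.
An unhindered substrate with a strong nucleophile in a polar aprotic solvent favours one-step backside displacement.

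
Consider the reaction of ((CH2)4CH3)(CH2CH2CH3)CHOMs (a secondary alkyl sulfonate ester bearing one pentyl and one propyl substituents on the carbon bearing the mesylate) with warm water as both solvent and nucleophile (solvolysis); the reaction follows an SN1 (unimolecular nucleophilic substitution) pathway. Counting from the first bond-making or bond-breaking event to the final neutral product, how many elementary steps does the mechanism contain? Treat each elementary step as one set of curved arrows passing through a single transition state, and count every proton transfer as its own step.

Step 1: Unassisted departure of MsO⁻ (taking the C–O bonding pair) generates a secondary carbocation.
(No 1,2-shift: no single shift to an adjacent carbon would give a more stable cation.)
Step 2: Nucleophilic capture: the oxygen of H2O bonds to the cationic carbon, producing an oxonium-ion intermediate.
Step 3: Proton transfer from the O–H of the oxonium ion to a solvent molecule delivers the neutral alcohol.
Total: 3 elementary steps.

3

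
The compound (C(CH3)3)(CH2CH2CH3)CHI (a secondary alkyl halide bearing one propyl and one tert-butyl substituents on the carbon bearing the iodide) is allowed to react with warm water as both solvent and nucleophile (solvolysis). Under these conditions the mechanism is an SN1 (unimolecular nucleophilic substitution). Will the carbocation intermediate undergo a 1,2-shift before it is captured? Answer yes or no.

The first-formed carbocation is secondary.
The adjacent tert-butyl carbon has no hydrogen but bears methyl groups; migration of one methyl with its bonding pair (a 1,2-methyl shift) places the charge on a tertiary centre.
Tertiary is more stable than secondary, so the shift occurs.

yes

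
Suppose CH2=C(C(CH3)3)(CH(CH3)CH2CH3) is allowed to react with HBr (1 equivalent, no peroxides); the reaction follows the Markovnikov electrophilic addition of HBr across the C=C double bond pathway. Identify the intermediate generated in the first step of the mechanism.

Step 1: Electrophilic addition begins with the π(C=C) electrons forming a bond to the proton of HBr. Following Markovnikov's rule, the resulting cation is tertiary. The H–Br bond breaks heterolytically, releasing Br⁻.
After step 1 the species present is a tertiary carbocation.

tertiary carbocation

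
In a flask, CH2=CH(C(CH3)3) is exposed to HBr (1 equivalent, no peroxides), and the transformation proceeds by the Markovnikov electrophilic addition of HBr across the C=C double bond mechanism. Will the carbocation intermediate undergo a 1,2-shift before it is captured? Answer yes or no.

yes

The first-formed carbocation is secondary.
The adjacent tert-butyl carbon has no hydrogen but bears methyl groups; migration of one methyl with its bonding pair (a 1,2-methyl shift) places the charge on a tertiary centre.
Tertiary is more stable than secondary, so the shift occurs.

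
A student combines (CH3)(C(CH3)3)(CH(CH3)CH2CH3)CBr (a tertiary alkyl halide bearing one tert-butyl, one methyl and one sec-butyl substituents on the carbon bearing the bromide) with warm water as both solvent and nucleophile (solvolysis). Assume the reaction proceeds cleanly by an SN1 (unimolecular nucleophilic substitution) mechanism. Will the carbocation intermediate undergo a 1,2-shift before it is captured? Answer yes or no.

The first-formed carbocation is tertiary.
No single 1,2-shift to an adjacent carbon would produce a more-substituted cation than the one already present, so no rearrangement occurs.

no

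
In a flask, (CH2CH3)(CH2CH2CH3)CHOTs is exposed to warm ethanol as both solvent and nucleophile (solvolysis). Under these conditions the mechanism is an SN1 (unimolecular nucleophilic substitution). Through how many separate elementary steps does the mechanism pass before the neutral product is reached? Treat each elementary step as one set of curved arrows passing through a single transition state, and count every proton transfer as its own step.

3

Step 1: Rate-determining heterolysis of the C–O bond gives TsO⁻ and a secondary carbocation.
(No 1,2-shift: no single shift to an adjacent carbon would give a more stable cation.)
Step 2: Nucleophilic capture: the oxygen of CH3CH2OH bonds to the cationic carbon, producing an oxonium-ion intermediate.
Step 3: A second solvent molecule removes the proton on oxygen, giving the neutral ether product.
Total: 3 elementary steps.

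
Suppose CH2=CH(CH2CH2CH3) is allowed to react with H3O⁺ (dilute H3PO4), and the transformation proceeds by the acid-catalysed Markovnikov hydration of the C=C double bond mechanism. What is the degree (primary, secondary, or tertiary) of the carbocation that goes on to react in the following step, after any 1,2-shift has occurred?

secondary

Step 1: Protonation of the alkene by H3O⁺: the π bond acts as the nucleophile and picks up H⁺, giving the more stable (Markovnikov) secondary carbocation. H2O is released.
No single 1,2-shift to an adjacent carbon would give a more-substituted cation, so no rearrangement occurs.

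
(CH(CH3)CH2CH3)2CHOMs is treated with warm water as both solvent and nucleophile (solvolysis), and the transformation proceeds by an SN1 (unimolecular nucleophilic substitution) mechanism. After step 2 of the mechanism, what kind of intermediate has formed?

tertiary carbocation

Step 1: Unassisted departure of MsO⁻ (taking the C–O bonding pair) generates a secondary carbocation.
Step 2: A hydride (H with its bonding pair) migrates from the adjacent sec-butyl carbon to the cationic centre — a 1,2-hydride shift — upgrading the secondary cation to a tertiary one.
After step 2 the species present is a tertiary carbocation.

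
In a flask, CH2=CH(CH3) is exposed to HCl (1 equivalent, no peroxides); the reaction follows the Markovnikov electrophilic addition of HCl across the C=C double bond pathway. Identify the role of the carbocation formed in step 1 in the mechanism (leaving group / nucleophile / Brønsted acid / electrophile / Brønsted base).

Step 2: Nucleophilic attack by Cl⁻ on the carbocation completes the addition, giving R–Cl.
The carbocation formed in step 1 accepts an electron pair into an empty or π* orbital — it is the electrophile.

electrophile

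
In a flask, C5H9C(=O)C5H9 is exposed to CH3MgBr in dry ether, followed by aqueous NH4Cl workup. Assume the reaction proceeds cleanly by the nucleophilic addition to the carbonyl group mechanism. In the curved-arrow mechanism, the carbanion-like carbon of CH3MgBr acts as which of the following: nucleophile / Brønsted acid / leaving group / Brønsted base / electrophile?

nucleophile

Step 1: Nucleophilic addition: the carbanion-like carbon of CH3MgBr adds to the carbonyl carbon, pushing the π(C=O) electron pair onto oxygen and giving a tetrahedral alkoxide.
The carbanion-like carbon of CH3MgBr donates an electron pair to form a new σ-bond to carbon — it is the nucleophile.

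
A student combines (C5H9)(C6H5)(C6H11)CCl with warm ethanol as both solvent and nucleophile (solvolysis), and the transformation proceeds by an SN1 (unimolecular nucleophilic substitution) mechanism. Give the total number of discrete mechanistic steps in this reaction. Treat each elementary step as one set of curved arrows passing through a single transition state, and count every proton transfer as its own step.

3

Step 1: Unassisted departure of Cl⁻ (taking the C–Cl bonding pair) generates a tertiary carbocation.
(No 1,2-shift: no single shift to an adjacent carbon would give a more stable cation.)
Step 2: A lone pair on the oxygen of CH3CH2OH attacks the carbocation, forming a new C–O σ-bond and an oxonium ion.
Step 3: Proton transfer from the O–H of the oxonium ion to a solvent molecule delivers the neutral ether.
Total: 3 elementary steps.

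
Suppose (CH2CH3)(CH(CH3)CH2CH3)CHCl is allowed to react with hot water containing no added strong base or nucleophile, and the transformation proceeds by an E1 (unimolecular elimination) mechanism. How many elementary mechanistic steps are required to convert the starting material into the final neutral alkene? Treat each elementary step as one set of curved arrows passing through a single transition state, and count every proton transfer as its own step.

3

Step 1: Rate-determining heterolysis of the C–Cl bond gives Cl⁻ and a secondary carbocation.
Step 2: Carbocation rearrangement: a 1,2-hydride shift from the adjacent sec-butyl carbon converts the initially-formed secondary cation into the more stable tertiary cation.
Step 3: Loss of a β-proton to a water molecule of the solvent: the C–H bonding pair collapses toward the cationic carbon to form the C=C π bond, yielding the alkene.
Total: 3 elementary steps.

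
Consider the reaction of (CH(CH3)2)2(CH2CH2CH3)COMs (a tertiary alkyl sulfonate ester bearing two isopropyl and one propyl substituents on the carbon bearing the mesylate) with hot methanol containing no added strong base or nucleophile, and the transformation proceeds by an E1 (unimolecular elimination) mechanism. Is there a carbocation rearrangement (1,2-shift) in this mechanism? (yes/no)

The first-formed carbocation is tertiary.
No single 1,2-shift to an adjacent carbon would produce a more-substituted cation than the one already present, so no rearrangement occurs.

no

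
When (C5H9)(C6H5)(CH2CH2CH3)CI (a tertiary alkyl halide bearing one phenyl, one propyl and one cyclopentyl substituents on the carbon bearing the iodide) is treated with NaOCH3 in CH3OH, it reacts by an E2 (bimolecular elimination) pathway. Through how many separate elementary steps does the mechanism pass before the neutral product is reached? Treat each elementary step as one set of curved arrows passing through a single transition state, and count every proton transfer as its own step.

Step 1: Concerted anti-periplanar elimination: CH3O⁻ abstracts a β-H while I⁻ leaves, and the C–H electrons become the new C=C π bond — all in a single transition state.
Total: 1 elementary step.

1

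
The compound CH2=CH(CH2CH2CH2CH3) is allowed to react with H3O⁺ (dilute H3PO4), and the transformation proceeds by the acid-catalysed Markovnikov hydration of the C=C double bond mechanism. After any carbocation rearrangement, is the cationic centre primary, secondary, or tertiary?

secondary

Step 1: The π electrons of the C=C bond attack a proton of H3O⁺; Markovnikov addition places the new C–H on the less-substituted alkene carbon, so the positive charge ends up on the more-substituted carbon — a secondary carbocation. H2O is released.
No single 1,2-shift to an adjacent carbon would give a more-substituted cation, so no rearrangement occurs.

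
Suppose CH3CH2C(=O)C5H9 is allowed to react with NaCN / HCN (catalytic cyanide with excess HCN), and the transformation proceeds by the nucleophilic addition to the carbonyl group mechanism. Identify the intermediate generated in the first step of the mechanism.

tetrahedral alkoxide intermediate

Step 1: A lone pair / filled orbital on CN⁻ attacks the electrophilic carbonyl carbon; the π(C=O) electrons shift onto oxygen, producing a tetrahedral alkoxide intermediate.
After step 1 the species present is a tetrahedral alkoxide intermediate.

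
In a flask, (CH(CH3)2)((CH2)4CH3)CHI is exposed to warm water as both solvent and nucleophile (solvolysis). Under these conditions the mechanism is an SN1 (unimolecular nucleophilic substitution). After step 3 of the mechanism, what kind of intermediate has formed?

Step 1: Rate-determining heterolysis of the C–I bond gives I⁻ and a secondary carbocation.
Step 2: A 1,2-hydride shift from the adjacent isopropyl carbon moves the positive charge from the secondary centre to an adjacent carbon, generating a more stable tertiary carbocation.
Step 3: Nucleophilic capture: the oxygen of H2O bonds to the cationic carbon, producing an oxonium-ion intermediate.
After step 3 the species present is an oxonium ion.

oxonium ion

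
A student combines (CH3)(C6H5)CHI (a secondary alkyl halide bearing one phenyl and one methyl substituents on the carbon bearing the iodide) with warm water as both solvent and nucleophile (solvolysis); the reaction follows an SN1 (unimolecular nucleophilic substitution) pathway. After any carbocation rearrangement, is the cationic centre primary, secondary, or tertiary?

secondary

Step 1: The C–I bond breaks with both electrons going to the iodide; I⁻ leaves and a secondary carbocation remains.
No single 1,2-shift to an adjacent carbon would give a more-substituted cation, so no rearrangement occurs.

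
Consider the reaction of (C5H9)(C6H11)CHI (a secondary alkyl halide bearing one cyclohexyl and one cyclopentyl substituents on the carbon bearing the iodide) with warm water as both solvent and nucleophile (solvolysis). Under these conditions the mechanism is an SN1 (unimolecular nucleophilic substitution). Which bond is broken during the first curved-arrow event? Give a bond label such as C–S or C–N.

Step 1: The C–I bond breaks with both electrons going to the iodide; I⁻ leaves and a secondary carbocation remains.
The bond broken in this step is the C–I bond.

C–I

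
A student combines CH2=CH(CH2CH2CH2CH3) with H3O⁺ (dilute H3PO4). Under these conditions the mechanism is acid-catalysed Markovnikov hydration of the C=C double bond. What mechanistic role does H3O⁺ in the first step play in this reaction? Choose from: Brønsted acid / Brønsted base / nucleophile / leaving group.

Step 1: The π electrons of the C=C bond attack a proton of H3O⁺; Markovnikov addition places the new C–H on the less-substituted alkene carbon, so the positive charge ends up on the more-substituted carbon — a secondary carbocation. H2O is released.
H3O⁺ in the first step donates a proton in a proton-transfer step — a Brønsted acid.

Brønsted acid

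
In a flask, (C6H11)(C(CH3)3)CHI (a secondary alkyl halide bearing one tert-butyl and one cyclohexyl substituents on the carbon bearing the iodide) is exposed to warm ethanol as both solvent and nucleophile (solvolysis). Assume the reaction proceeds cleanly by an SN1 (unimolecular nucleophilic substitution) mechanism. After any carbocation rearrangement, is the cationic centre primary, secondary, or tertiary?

Step 1: Unassisted departure of I⁻ (taking the C–I bonding pair) generates a secondary carbocation.
Step 2: A hydride (H with its bonding pair) migrates from the adjacent cyclohexyl carbon to the cationic centre — a 1,2-hydride shift — upgrading the secondary cation to a tertiary one.
The cation rearranges from secondary to tertiary via a 1,2-hydride shift from the adjacent cyclohexyl carbon; the tertiary cation is what reacts next.

tertiary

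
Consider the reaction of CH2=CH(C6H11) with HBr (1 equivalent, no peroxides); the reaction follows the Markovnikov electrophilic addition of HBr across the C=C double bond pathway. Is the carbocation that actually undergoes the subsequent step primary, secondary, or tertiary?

tertiary

Step 1: The π electrons of the C=C bond attack a proton of HBr; Markovnikov addition places the new C–H on the less-substituted alkene carbon, so the positive charge ends up on the more-substituted carbon — a secondary carbocation. The H–Br bond breaks heterolytically, releasing Br⁻.
Step 2: Carbocation rearrangement: a 1,2-hydride shift from the adjacent cyclohexyl carbon converts the initially-formed secondary cation into the more stable tertiary cation.
The cation rearranges from secondary to tertiary via a 1,2-hydride shift from the adjacent cyclohexyl carbon; the tertiary cation is what reacts next.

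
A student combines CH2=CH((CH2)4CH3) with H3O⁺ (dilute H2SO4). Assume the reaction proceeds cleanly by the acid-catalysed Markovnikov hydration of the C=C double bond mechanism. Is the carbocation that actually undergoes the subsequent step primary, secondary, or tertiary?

secondary

Step 1: Protonation of the alkene by H3O⁺: the π bond acts as the nucleophile and picks up H⁺, giving the more stable (Markovnikov) secondary carbocation. H2O is released.
No single 1,2-shift to an adjacent carbon would give a more-substituted cation, so no rearrangement occurs.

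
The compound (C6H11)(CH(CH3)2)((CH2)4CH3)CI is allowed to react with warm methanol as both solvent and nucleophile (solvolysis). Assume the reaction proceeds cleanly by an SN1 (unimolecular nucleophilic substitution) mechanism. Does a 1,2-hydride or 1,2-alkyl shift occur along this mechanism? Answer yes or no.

no

The first-formed carbocation is tertiary.
No single 1,2-shift to an adjacent carbon would produce a more-substituted cation than the one already present, so no rearrangement occurs.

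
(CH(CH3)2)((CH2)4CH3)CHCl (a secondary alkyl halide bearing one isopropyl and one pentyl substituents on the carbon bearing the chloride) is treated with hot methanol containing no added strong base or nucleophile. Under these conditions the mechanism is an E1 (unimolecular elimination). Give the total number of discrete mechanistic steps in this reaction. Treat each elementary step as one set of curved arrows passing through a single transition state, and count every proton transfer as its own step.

Step 1: Ionisation: the C–Cl σ-bond cleaves heterolytically; both bonding electrons depart with Cl⁻, leaving a secondary carbocation at the α-carbon.
Step 2: Carbocation rearrangement: a 1,2-hydride shift from the adjacent isopropyl carbon converts the initially-formed secondary cation into the more stable tertiary cation.
Step 3: A methanol molecule (solvent) deprotonates a β-carbon; as the C–H bond breaks, those electrons form the new alkene π bond.
Total: 3 elementary steps.

3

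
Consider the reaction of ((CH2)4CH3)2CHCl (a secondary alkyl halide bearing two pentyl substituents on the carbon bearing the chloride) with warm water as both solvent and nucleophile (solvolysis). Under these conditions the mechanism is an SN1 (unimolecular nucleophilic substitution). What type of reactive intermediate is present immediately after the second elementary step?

Step 1: Unassisted departure of Cl⁻ (taking the C–Cl bonding pair) generates a secondary carbocation.
Step 2: H2O donates an oxygen lone pair into the empty p orbital of the cation, giving a protonated alcohol (an oxonium ion).
After step 2 the species present is an oxonium ion.

oxonium ion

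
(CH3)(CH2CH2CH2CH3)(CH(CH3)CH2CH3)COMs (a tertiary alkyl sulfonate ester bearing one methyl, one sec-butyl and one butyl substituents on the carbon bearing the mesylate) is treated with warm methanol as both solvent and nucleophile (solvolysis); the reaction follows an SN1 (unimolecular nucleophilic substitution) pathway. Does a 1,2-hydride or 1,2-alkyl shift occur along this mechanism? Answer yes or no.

no

The first-formed carbocation is tertiary.
No single 1,2-shift to an adjacent carbon would produce a more-substituted cation than the one already present, so no rearrangement occurs.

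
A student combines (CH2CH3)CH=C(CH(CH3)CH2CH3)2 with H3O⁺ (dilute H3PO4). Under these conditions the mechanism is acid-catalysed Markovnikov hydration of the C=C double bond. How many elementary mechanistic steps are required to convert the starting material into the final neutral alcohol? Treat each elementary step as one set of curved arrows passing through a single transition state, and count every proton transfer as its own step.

Step 1: Electrophilic addition begins with the π(C=C) electrons forming a bond to the proton of H3O⁺. Following Markovnikov's rule, the resulting cation is tertiary. H2O is released.
(No 1,2-shift: no single shift to an adjacent carbon would give a more stable cation.)
Step 2: Water acts as the nucleophile: an oxygen lone pair bonds to the cationic carbon, giving an oxonium-ion intermediate.
Step 3: H2O removes a proton from the oxonium oxygen, regenerating H3O⁺ and giving the neutral alcohol.
Total: 3 elementary steps.

3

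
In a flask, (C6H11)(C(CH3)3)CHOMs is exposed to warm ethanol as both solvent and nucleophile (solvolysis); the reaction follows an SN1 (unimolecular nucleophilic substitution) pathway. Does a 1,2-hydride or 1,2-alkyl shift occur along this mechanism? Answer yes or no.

yes

The first-formed carbocation is secondary.
The adjacent cyclohexyl carbon already bears 2 other carbon substituents and has a hydrogen to migrate; after a 1,2-hydride shift from that carbon the positive charge sits on a tertiary centre.
Tertiary is more stable than secondary, so the shift occurs.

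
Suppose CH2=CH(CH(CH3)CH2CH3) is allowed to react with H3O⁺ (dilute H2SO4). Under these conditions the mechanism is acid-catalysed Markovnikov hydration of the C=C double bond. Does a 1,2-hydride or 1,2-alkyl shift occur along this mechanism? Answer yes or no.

The first-formed carbocation is secondary.
The adjacent sec-butyl carbon already bears 2 other carbon substituents and has a hydrogen to migrate; after a 1,2-hydride shift from that carbon the positive charge sits on a tertiary centre.
Tertiary is more stable than secondary, so the shift occurs.

yes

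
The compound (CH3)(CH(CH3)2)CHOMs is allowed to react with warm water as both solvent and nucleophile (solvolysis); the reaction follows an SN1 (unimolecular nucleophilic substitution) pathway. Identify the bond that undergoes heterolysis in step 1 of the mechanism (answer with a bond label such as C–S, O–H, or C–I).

Step 1: Rate-determining heterolysis of the C–O bond gives MsO⁻ and a secondary carbocation.
The bond broken in this step is the C–O bond.

C–O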